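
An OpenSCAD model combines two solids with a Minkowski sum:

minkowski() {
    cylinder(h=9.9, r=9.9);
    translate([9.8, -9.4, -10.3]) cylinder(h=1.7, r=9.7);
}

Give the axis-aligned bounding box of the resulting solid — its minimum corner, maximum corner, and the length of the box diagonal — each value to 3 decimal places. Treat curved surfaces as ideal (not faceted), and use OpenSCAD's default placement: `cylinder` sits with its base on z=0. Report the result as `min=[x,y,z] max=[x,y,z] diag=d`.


min=[-9.800,-29.000,-10.300] max=[29.400,10.200,1.300] diag=56.638

A = translate([9.8, -9.4, -10.3]) cylinder(h=1.7, r=9.7) → bbox [0.1,-19.1,-10.3] .. [19.5,0.3,-8.6]
B = cylinder(h=9.9, r=9.9) → bbox [-9.9,-9.9,0] .. [9.9,9.9,9.9]
lo = A.lo+B.lo = [0.1-9.9, -19.1-9.9, -10.3+0] = [-9.800,-29.000,-10.300]
hi = A.hi+B.hi = [19.5+9.9, 0.3+9.9, -8.6+9.9] = [29.400,10.200,1.300]
diag = √(39.2²+39.2²+11.6²) = √3207.84 = 56.638


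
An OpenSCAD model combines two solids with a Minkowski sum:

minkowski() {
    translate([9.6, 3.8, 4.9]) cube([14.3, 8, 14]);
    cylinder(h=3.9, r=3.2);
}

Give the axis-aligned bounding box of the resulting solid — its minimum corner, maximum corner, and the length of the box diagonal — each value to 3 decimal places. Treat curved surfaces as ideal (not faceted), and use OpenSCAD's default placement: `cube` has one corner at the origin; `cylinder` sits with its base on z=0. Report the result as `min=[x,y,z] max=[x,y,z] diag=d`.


min=[6.400,0.600,4.900] max=[27.100,15.000,22.800] diag=30.923

A = translate([9.6, 3.8, 4.9]) cube([14.3, 8, 14]) → bbox [9.6,3.8,4.9] .. [23.9,11.8,18.9]
B = cylinder(h=3.9, r=3.2) → bbox [-3.2,-3.2,0] .. [3.2,3.2,3.9]
lo = A.lo+B.lo = [9.6-3.2, 3.8-3.2, 4.9+0] = [6.400,0.600,4.900]
hi = A.hi+B.hi = [23.9+3.2, 11.8+3.2, 18.9+3.9] = [27.100,15.000,22.800]
diag = √(20.7²+14.4²+17.9²) = √956.26 = 30.923


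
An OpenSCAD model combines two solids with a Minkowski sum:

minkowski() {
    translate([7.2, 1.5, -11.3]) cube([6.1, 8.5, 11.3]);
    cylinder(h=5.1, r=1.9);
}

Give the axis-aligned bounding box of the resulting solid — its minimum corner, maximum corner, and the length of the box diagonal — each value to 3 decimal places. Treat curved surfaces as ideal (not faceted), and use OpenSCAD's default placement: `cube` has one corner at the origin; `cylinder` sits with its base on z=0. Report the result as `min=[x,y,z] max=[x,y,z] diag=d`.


A = translate([7.2, 1.5, -11.3]) cube([6.1, 8.5, 11.3]) → bbox [7.2,1.5,-11.3] .. [13.3,10,0]
B = cylinder(h=5.1, r=1.9) → bbox [-1.9,-1.9,0] .. [1.9,1.9,5.1]
lo = A.lo+B.lo = [7.2-1.9, 1.5-1.9, -11.3+0] = [5.300,-0.400,-11.300]
hi = A.hi+B.hi = [13.3+1.9, 10+1.9, 0+5.1] = [15.200,11.900,5.100]
diag = √(9.9²+12.3²+16.4²) = √518.26 = 22.765

min=[5.300,-0.400,-11.300] max=[15.200,11.900,5.100] diag=22.765


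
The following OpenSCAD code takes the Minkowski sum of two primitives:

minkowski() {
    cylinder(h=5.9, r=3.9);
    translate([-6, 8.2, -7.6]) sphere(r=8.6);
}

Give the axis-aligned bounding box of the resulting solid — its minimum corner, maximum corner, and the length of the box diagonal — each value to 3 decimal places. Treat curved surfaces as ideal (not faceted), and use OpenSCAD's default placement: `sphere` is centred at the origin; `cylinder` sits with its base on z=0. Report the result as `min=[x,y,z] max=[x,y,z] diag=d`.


min=[-18.500,-4.300,-16.200] max=[6.500,20.700,6.900] diag=42.233

A = translate([-6, 8.2, -7.6]) sphere(r=8.6) → bbox [-14.6,-0.4,-16.2] .. [2.6,16.8,1]
B = cylinder(h=5.9, r=3.9) → bbox [-3.9,-3.9,0] .. [3.9,3.9,5.9]
lo = A.lo+B.lo = [-14.6-3.9, -0.4-3.9, -16.2+0] = [-18.500,-4.300,-16.200]
hi = A.hi+B.hi = [2.6+3.9, 16.8+3.9, 1+5.9] = [6.500,20.700,6.900]
diag = √(25²+25²+23.1²) = √1783.61 = 42.233


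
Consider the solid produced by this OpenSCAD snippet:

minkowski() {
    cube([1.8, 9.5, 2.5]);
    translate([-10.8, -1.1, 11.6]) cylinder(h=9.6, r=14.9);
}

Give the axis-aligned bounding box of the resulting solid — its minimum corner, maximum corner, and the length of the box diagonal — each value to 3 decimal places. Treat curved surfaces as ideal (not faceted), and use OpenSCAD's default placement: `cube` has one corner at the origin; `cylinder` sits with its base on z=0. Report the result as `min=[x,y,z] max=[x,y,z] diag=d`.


A = translate([-10.8, -1.1, 11.6]) cylinder(h=9.6, r=14.9) → bbox [-25.7,-16,11.6] .. [4.1,13.8,21.2]
B = cube([1.8, 9.5, 2.5]) → bbox [0,0,0] .. [1.8,9.5,2.5]
lo = A.lo+B.lo = [-25.7+0, -16+0, 11.6+0] = [-25.700,-16.000,11.600]
hi = A.hi+B.hi = [4.1+1.8, 13.8+9.5, 21.2+2.5] = [5.900,23.300,23.700]
diag = √(31.6²+39.3²+12.1²) = √2689.46 = 51.860

min=[-25.700,-16.000,11.600] max=[5.900,23.300,23.700] diag=51.860


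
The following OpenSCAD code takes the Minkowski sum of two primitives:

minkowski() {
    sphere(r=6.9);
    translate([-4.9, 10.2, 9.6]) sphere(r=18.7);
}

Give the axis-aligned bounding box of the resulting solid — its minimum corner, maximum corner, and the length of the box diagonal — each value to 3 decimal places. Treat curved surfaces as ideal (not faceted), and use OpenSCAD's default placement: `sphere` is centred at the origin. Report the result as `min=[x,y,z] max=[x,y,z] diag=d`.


min=[-30.500,-15.400,-16.000] max=[20.700,35.800,35.200] diag=88.681

A = translate([-4.9, 10.2, 9.6]) sphere(r=18.7) → bbox [-23.6,-8.5,-9.1] .. [13.8,28.9,28.3]
B = sphere(r=6.9) → bbox [-6.9,-6.9,-6.9] .. [6.9,6.9,6.9]
lo = A.lo+B.lo = [-23.6-6.9, -8.5-6.9, -9.1-6.9] = [-30.500,-15.400,-16.000]
hi = A.hi+B.hi = [13.8+6.9, 28.9+6.9, 28.3+6.9] = [20.700,35.800,35.200]
diag = √(51.2²+51.2²+51.2²) = √7864.32 = 88.681


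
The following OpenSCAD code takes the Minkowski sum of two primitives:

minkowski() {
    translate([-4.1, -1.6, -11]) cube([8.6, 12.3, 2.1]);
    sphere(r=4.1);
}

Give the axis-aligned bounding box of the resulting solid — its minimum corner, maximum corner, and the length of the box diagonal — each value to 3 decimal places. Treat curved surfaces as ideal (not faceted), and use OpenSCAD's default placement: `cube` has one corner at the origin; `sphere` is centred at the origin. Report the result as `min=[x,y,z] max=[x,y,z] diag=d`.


A = translate([-4.1, -1.6, -11]) cube([8.6, 12.3, 2.1]) → bbox [-4.1,-1.6,-11] .. [4.5,10.7,-8.9]
B = sphere(r=4.1) → bbox [-4.1,-4.1,-4.1] .. [4.1,4.1,4.1]
lo = A.lo+B.lo = [-4.1-4.1, -1.6-4.1, -11-4.1] = [-8.200,-5.700,-15.100]
hi = A.hi+B.hi = [4.5+4.1, 10.7+4.1, -8.9+4.1] = [8.600,14.800,-4.800]
diag = √(16.8²+20.5²+10.3²) = √808.58 = 28.436

min=[-8.200,-5.700,-15.100] max=[8.600,14.800,-4.800] diag=28.436


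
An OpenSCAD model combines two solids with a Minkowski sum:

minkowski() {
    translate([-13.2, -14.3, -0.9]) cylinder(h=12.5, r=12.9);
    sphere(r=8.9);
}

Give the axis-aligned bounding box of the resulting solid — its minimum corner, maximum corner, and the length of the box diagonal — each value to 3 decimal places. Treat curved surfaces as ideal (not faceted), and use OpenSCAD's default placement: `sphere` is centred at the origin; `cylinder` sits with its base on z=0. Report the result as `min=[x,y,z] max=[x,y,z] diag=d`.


min=[-35.000,-36.100,-9.800] max=[8.600,7.500,20.500] diag=68.702

A = translate([-13.2, -14.3, -0.9]) cylinder(h=12.5, r=12.9) → bbox [-26.1,-27.2,-0.9] .. [-0.3,-1.4,11.6]
B = sphere(r=8.9) → bbox [-8.9,-8.9,-8.9] .. [8.9,8.9,8.9]
lo = A.lo+B.lo = [-26.1-8.9, -27.2-8.9, -0.9-8.9] = [-35.000,-36.100,-9.800]
hi = A.hi+B.hi = [-0.3+8.9, -1.4+8.9, 11.6+8.9] = [8.600,7.500,20.500]
diag = √(43.6²+43.6²+30.3²) = √4720.01 = 68.702


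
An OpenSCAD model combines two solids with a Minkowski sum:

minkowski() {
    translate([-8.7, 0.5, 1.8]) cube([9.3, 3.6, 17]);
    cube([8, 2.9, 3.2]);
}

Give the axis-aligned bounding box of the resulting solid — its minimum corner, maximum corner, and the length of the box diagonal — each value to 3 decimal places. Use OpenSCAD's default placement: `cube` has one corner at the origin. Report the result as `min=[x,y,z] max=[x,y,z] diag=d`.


A = translate([-8.7, 0.5, 1.8]) cube([9.3, 3.6, 17]) → bbox [-8.7,0.5,1.8] .. [0.6,4.1,18.8]
B = cube([8, 2.9, 3.2]) → bbox [0,0,0] .. [8,2.9,3.2]
lo = A.lo+B.lo = [-8.7+0, 0.5+0, 1.8+0] = [-8.700,0.500,1.800]
hi = A.hi+B.hi = [0.6+8, 4.1+2.9, 18.8+3.2] = [8.600,7.000,22.000]
diag = √(17.3²+6.5²+20.2²) = √749.58 = 27.378

min=[-8.700,0.500,1.800] max=[8.600,7.000,22.000] diag=27.378


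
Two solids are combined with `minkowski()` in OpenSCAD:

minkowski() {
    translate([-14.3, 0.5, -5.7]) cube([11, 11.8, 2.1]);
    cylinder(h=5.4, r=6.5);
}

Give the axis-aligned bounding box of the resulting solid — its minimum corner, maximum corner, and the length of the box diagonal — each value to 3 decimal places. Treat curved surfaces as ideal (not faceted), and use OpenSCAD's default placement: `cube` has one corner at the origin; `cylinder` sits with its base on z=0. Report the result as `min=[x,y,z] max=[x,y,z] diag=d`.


A = translate([-14.3, 0.5, -5.7]) cube([11, 11.8, 2.1]) → bbox [-14.3,0.5,-5.7] .. [-3.3,12.3,-3.6]
B = cylinder(h=5.4, r=6.5) → bbox [-6.5,-6.5,0] .. [6.5,6.5,5.4]
lo = A.lo+B.lo = [-14.3-6.5, 0.5-6.5, -5.7+0] = [-20.800,-6.000,-5.700]
hi = A.hi+B.hi = [-3.3+6.5, 12.3+6.5, -3.6+5.4] = [3.200,18.800,1.800]
diag = √(24²+24.8²+7.5²) = √1247.29 = 35.317

min=[-20.800,-6.000,-5.700] max=[3.200,18.800,1.800] diag=35.317


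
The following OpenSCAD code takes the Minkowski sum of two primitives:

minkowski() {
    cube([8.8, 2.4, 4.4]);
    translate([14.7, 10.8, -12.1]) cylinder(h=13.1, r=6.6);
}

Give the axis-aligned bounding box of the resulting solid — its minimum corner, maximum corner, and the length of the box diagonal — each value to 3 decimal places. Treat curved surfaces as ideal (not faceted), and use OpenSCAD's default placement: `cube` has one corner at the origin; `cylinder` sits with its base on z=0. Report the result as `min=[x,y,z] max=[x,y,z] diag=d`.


A = translate([14.7, 10.8, -12.1]) cylinder(h=13.1, r=6.6) → bbox [8.1,4.2,-12.1] .. [21.3,17.4,1]
B = cube([8.8, 2.4, 4.4]) → bbox [0,0,0] .. [8.8,2.4,4.4]
lo = A.lo+B.lo = [8.1+0, 4.2+0, -12.1+0] = [8.100,4.200,-12.100]
hi = A.hi+B.hi = [21.3+8.8, 17.4+2.4, 1+4.4] = [30.100,19.800,5.400]
diag = √(22²+15.6²+17.5²) = √1033.61 = 32.150

min=[8.100,4.200,-12.100] max=[30.100,19.800,5.400] diag=32.150


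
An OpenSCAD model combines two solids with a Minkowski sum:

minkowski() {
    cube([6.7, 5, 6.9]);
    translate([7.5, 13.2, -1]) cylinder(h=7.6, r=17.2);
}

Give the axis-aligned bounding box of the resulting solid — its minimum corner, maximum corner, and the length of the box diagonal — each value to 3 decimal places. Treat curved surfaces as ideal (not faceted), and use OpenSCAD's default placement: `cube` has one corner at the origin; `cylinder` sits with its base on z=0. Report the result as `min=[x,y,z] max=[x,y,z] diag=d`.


min=[-9.700,-4.000,-1.000] max=[31.400,35.400,13.500] diag=58.752

A = translate([7.5, 13.2, -1]) cylinder(h=7.6, r=17.2) → bbox [-9.7,-4,-1] .. [24.7,30.4,6.6]
B = cube([6.7, 5, 6.9]) → bbox [0,0,0] .. [6.7,5,6.9]
lo = A.lo+B.lo = [-9.7+0, -4+0, -1+0] = [-9.700,-4.000,-1.000]
hi = A.hi+B.hi = [24.7+6.7, 30.4+5, 6.6+6.9] = [31.400,35.400,13.500]
diag = √(41.1²+39.4²+14.5²) = √3451.82 = 58.752


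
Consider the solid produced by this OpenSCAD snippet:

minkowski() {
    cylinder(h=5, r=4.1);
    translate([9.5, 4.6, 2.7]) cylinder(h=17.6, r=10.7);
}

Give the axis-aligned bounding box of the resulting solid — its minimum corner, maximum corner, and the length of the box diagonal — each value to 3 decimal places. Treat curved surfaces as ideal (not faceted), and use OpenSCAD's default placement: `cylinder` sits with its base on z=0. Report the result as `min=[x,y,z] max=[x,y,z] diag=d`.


min=[-5.300,-10.200,2.700] max=[24.300,19.400,25.300] diag=47.572

A = translate([9.5, 4.6, 2.7]) cylinder(h=17.6, r=10.7) → bbox [-1.2,-6.1,2.7] .. [20.2,15.3,20.3]
B = cylinder(h=5, r=4.1) → bbox [-4.1,-4.1,0] .. [4.1,4.1,5]
lo = A.lo+B.lo = [-1.2-4.1, -6.1-4.1, 2.7+0] = [-5.300,-10.200,2.700]
hi = A.hi+B.hi = [20.2+4.1, 15.3+4.1, 20.3+5] = [24.300,19.400,25.300]
diag = √(29.6²+29.6²+22.6²) = √2263.08 = 47.572


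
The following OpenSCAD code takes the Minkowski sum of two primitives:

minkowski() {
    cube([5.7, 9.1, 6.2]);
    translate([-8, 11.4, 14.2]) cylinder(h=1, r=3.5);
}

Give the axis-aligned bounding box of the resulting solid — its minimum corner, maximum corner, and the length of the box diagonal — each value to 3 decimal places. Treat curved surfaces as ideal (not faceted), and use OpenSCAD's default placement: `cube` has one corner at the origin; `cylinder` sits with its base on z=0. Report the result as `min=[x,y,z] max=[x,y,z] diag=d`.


A = translate([-8, 11.4, 14.2]) cylinder(h=1, r=3.5) → bbox [-11.5,7.9,14.2] .. [-4.5,14.9,15.2]
B = cube([5.7, 9.1, 6.2]) → bbox [0,0,0] .. [5.7,9.1,6.2]
lo = A.lo+B.lo = [-11.5+0, 7.9+0, 14.2+0] = [-11.500,7.900,14.200]
hi = A.hi+B.hi = [-4.5+5.7, 14.9+9.1, 15.2+6.2] = [1.200,24.000,21.400]
diag = √(12.7²+16.1²+7.2²) = √472.34 = 21.733

min=[-11.500,7.900,14.200] max=[1.200,24.000,21.400] diag=21.733


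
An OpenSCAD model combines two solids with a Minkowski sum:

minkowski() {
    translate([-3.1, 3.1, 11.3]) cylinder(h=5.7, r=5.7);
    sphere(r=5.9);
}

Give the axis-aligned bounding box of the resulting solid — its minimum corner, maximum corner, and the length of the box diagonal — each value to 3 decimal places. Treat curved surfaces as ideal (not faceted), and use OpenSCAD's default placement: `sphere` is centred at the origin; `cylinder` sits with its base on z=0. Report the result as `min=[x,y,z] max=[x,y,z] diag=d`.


A = translate([-3.1, 3.1, 11.3]) cylinder(h=5.7, r=5.7) → bbox [-8.8,-2.6,11.3] .. [2.6,8.8,17]
B = sphere(r=5.9) → bbox [-5.9,-5.9,-5.9] .. [5.9,5.9,5.9]
lo = A.lo+B.lo = [-8.8-5.9, -2.6-5.9, 11.3-5.9] = [-14.700,-8.500,5.400]
hi = A.hi+B.hi = [2.6+5.9, 8.8+5.9, 17+5.9] = [8.500,14.700,22.900]
diag = √(23.2²+23.2²+17.5²) = √1382.73 = 37.185

min=[-14.700,-8.500,5.400] max=[8.500,14.700,22.900] diag=37.185


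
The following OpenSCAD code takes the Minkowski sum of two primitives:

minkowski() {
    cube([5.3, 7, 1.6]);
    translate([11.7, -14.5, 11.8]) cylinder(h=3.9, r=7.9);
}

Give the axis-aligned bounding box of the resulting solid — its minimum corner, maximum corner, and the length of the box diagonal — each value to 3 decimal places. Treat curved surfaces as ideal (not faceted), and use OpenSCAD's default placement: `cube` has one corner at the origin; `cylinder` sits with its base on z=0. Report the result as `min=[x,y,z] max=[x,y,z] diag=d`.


A = translate([11.7, -14.5, 11.8]) cylinder(h=3.9, r=7.9) → bbox [3.8,-22.4,11.8] .. [19.6,-6.6,15.7]
B = cube([5.3, 7, 1.6]) → bbox [0,0,0] .. [5.3,7,1.6]
lo = A.lo+B.lo = [3.8+0, -22.4+0, 11.8+0] = [3.800,-22.400,11.800]
hi = A.hi+B.hi = [19.6+5.3, -6.6+7, 15.7+1.6] = [24.900,0.400,17.300]
diag = √(21.1²+22.8²+5.5²) = √995.3 = 31.548

min=[3.800,-22.400,11.800] max=[24.900,0.400,17.300] diag=31.548


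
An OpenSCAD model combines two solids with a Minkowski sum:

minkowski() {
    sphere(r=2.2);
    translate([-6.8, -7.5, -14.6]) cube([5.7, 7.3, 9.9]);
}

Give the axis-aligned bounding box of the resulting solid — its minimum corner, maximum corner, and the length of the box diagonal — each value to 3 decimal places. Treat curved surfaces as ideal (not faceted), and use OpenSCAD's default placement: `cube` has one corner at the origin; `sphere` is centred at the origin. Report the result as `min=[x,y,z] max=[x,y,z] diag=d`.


min=[-9.000,-9.700,-16.800] max=[1.100,2.000,-2.500] diag=21.057

A = translate([-6.8, -7.5, -14.6]) cube([5.7, 7.3, 9.9]) → bbox [-6.8,-7.5,-14.6] .. [-1.1,-0.2,-4.7]
B = sphere(r=2.2) → bbox [-2.2,-2.2,-2.2] .. [2.2,2.2,2.2]
lo = A.lo+B.lo = [-6.8-2.2, -7.5-2.2, -14.6-2.2] = [-9.000,-9.700,-16.800]
hi = A.hi+B.hi = [-1.1+2.2, -0.2+2.2, -4.7+2.2] = [1.100,2.000,-2.500]
diag = √(10.1²+11.7²+14.3²) = √443.39 = 21.057


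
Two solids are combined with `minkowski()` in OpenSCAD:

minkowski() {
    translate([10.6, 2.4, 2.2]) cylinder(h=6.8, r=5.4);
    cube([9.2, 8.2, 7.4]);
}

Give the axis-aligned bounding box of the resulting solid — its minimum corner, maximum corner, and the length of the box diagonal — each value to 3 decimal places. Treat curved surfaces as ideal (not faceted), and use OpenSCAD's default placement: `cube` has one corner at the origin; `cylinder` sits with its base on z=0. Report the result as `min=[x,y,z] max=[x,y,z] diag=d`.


min=[5.200,-3.000,2.200] max=[25.200,16.000,16.400] diag=31.026

A = translate([10.6, 2.4, 2.2]) cylinder(h=6.8, r=5.4) → bbox [5.2,-3,2.2] .. [16,7.8,9]
B = cube([9.2, 8.2, 7.4]) → bbox [0,0,0] .. [9.2,8.2,7.4]
lo = A.lo+B.lo = [5.2+0, -3+0, 2.2+0] = [5.200,-3.000,2.200]
hi = A.hi+B.hi = [16+9.2, 7.8+8.2, 9+7.4] = [25.200,16.000,16.400]
diag = √(20²+19²+14.2²) = √962.64 = 31.026


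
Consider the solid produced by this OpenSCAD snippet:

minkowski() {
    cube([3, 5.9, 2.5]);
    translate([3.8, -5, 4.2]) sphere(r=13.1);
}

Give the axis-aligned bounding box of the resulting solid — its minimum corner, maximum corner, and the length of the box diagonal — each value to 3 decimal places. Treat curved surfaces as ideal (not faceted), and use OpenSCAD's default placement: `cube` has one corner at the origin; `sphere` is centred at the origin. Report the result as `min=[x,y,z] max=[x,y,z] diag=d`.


A = translate([3.8, -5, 4.2]) sphere(r=13.1) → bbox [-9.3,-18.1,-8.9] .. [16.9,8.1,17.3]
B = cube([3, 5.9, 2.5]) → bbox [0,0,0] .. [3,5.9,2.5]
lo = A.lo+B.lo = [-9.3+0, -18.1+0, -8.9+0] = [-9.300,-18.100,-8.900]
hi = A.hi+B.hi = [16.9+3, 8.1+5.9, 17.3+2.5] = [19.900,14.000,19.800]
diag = √(29.2²+32.1²+28.7²) = √2706.74 = 52.026

min=[-9.300,-18.100,-8.900] max=[19.900,14.000,19.800] diag=52.026


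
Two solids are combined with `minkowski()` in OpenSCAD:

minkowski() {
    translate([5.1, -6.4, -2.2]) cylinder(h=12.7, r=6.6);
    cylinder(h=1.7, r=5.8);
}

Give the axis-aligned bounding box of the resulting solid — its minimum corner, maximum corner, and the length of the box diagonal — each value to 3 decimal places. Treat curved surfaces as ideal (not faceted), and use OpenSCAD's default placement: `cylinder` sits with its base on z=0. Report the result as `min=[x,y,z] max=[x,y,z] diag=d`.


A = translate([5.1, -6.4, -2.2]) cylinder(h=12.7, r=6.6) → bbox [-1.5,-13,-2.2] .. [11.7,0.2,10.5]
B = cylinder(h=1.7, r=5.8) → bbox [-5.8,-5.8,0] .. [5.8,5.8,1.7]
lo = A.lo+B.lo = [-1.5-5.8, -13-5.8, -2.2+0] = [-7.300,-18.800,-2.200]
hi = A.hi+B.hi = [11.7+5.8, 0.2+5.8, 10.5+1.7] = [17.500,6.000,12.200]
diag = √(24.8²+24.8²+14.4²) = √1437.44 = 37.914

min=[-7.300,-18.800,-2.200] max=[17.500,6.000,12.200] diag=37.914


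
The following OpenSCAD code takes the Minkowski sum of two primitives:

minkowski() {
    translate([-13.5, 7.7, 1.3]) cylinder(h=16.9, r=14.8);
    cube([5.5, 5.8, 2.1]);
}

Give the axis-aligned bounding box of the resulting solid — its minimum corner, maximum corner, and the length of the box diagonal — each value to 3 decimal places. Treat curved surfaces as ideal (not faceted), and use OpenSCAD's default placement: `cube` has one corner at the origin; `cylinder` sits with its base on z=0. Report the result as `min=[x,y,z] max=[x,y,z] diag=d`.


A = translate([-13.5, 7.7, 1.3]) cylinder(h=16.9, r=14.8) → bbox [-28.3,-7.1,1.3] .. [1.3,22.5,18.2]
B = cube([5.5, 5.8, 2.1]) → bbox [0,0,0] .. [5.5,5.8,2.1]
lo = A.lo+B.lo = [-28.3+0, -7.1+0, 1.3+0] = [-28.300,-7.100,1.300]
hi = A.hi+B.hi = [1.3+5.5, 22.5+5.8, 18.2+2.1] = [6.800,28.300,20.300]
diag = √(35.1²+35.4²+19²) = √2846.17 = 53.350

min=[-28.300,-7.100,1.300] max=[6.800,28.300,20.300] diag=53.350


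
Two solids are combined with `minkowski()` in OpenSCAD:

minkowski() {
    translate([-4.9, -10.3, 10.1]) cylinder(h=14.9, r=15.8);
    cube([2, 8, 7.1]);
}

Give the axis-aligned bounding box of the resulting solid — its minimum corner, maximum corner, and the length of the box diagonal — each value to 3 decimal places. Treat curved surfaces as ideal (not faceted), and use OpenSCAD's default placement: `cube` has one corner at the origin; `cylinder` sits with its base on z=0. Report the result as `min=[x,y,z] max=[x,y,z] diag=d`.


A = translate([-4.9, -10.3, 10.1]) cylinder(h=14.9, r=15.8) → bbox [-20.7,-26.1,10.1] .. [10.9,5.5,25]
B = cube([2, 8, 7.1]) → bbox [0,0,0] .. [2,8,7.1]
lo = A.lo+B.lo = [-20.7+0, -26.1+0, 10.1+0] = [-20.700,-26.100,10.100]
hi = A.hi+B.hi = [10.9+2, 5.5+8, 25+7.1] = [12.900,13.500,32.100]
diag = √(33.6²+39.6²+22²) = √3181.12 = 56.401

min=[-20.700,-26.100,10.100] max=[12.900,13.500,32.100] diag=56.401


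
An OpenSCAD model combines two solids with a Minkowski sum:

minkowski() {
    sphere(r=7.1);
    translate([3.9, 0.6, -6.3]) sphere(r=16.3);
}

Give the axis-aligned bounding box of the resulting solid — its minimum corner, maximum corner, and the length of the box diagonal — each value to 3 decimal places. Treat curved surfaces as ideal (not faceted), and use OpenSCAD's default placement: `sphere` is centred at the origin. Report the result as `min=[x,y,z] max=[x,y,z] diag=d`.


A = translate([3.9, 0.6, -6.3]) sphere(r=16.3) → bbox [-12.4,-15.7,-22.6] .. [20.2,16.9,10]
B = sphere(r=7.1) → bbox [-7.1,-7.1,-7.1] .. [7.1,7.1,7.1]
lo = A.lo+B.lo = [-12.4-7.1, -15.7-7.1, -22.6-7.1] = [-19.500,-22.800,-29.700]
hi = A.hi+B.hi = [20.2+7.1, 16.9+7.1, 10+7.1] = [27.300,24.000,17.100]
diag = √(46.8²+46.8²+46.8²) = √6570.72 = 81.060

min=[-19.500,-22.800,-29.700] max=[27.300,24.000,17.100] diag=81.060


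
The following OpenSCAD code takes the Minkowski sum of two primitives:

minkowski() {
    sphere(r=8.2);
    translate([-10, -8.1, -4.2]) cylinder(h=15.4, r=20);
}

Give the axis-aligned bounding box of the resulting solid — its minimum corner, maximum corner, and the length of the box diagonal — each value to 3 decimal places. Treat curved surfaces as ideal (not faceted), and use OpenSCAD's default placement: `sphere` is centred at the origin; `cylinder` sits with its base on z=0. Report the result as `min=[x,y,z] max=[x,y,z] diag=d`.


A = translate([-10, -8.1, -4.2]) cylinder(h=15.4, r=20) → bbox [-30,-28.1,-4.2] .. [10,11.9,11.2]
B = sphere(r=8.2) → bbox [-8.2,-8.2,-8.2] .. [8.2,8.2,8.2]
lo = A.lo+B.lo = [-30-8.2, -28.1-8.2, -4.2-8.2] = [-38.200,-36.300,-12.400]
hi = A.hi+B.hi = [10+8.2, 11.9+8.2, 11.2+8.2] = [18.200,20.100,19.400]
diag = √(56.4²+56.4²+31.8²) = √7373.16 = 85.867

min=[-38.200,-36.300,-12.400] max=[18.200,20.100,19.400] diag=85.867


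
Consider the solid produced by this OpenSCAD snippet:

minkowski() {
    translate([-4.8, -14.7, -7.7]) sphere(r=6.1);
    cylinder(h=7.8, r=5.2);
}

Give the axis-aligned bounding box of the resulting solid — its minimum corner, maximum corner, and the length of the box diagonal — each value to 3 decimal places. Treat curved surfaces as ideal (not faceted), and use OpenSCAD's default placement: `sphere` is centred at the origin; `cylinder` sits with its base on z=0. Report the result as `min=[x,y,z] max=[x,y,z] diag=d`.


A = translate([-4.8, -14.7, -7.7]) sphere(r=6.1) → bbox [-10.9,-20.8,-13.8] .. [1.3,-8.6,-1.6]
B = cylinder(h=7.8, r=5.2) → bbox [-5.2,-5.2,0] .. [5.2,5.2,7.8]
lo = A.lo+B.lo = [-10.9-5.2, -20.8-5.2, -13.8+0] = [-16.100,-26.000,-13.800]
hi = A.hi+B.hi = [1.3+5.2, -8.6+5.2, -1.6+7.8] = [6.500,-3.400,6.200]
diag = √(22.6²+22.6²+20²) = √1421.52 = 37.703

min=[-16.100,-26.000,-13.800] max=[6.500,-3.400,6.200] diag=37.703


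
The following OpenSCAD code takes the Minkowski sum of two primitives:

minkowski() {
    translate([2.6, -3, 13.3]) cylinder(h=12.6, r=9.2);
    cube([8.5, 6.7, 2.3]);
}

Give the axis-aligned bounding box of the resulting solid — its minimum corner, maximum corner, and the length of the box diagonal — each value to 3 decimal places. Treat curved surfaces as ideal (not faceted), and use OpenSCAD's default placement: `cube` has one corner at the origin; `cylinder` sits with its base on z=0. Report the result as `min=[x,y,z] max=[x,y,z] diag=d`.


min=[-6.600,-12.200,13.300] max=[20.300,12.900,28.200] diag=39.694

A = translate([2.6, -3, 13.3]) cylinder(h=12.6, r=9.2) → bbox [-6.6,-12.2,13.3] .. [11.8,6.2,25.9]
B = cube([8.5, 6.7, 2.3]) → bbox [0,0,0] .. [8.5,6.7,2.3]
lo = A.lo+B.lo = [-6.6+0, -12.2+0, 13.3+0] = [-6.600,-12.200,13.300]
hi = A.hi+B.hi = [11.8+8.5, 6.2+6.7, 25.9+2.3] = [20.300,12.900,28.200]
diag = √(26.9²+25.1²+14.9²) = √1575.63 = 39.694


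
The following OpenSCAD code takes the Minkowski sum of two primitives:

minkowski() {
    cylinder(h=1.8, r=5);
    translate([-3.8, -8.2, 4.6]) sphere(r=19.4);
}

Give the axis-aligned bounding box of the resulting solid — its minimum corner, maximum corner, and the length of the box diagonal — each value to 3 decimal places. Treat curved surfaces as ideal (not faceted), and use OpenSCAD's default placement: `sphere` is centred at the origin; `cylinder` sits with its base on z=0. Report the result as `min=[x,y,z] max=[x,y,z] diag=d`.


min=[-28.200,-32.600,-14.800] max=[20.600,16.200,25.800] diag=80.070

A = translate([-3.8, -8.2, 4.6]) sphere(r=19.4) → bbox [-23.2,-27.6,-14.8] .. [15.6,11.2,24]
B = cylinder(h=1.8, r=5) → bbox [-5,-5,0] .. [5,5,1.8]
lo = A.lo+B.lo = [-23.2-5, -27.6-5, -14.8+0] = [-28.200,-32.600,-14.800]
hi = A.hi+B.hi = [15.6+5, 11.2+5, 24+1.8] = [20.600,16.200,25.800]
diag = √(48.8²+48.8²+40.6²) = √6411.24 = 80.070


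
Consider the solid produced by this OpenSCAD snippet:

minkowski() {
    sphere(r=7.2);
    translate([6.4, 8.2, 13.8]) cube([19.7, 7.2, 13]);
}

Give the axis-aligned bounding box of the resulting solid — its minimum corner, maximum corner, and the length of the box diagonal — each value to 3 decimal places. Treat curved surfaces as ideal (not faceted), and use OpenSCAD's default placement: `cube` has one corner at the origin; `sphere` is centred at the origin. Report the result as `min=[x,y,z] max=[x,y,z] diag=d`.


A = translate([6.4, 8.2, 13.8]) cube([19.7, 7.2, 13]) → bbox [6.4,8.2,13.8] .. [26.1,15.4,26.8]
B = sphere(r=7.2) → bbox [-7.2,-7.2,-7.2] .. [7.2,7.2,7.2]
lo = A.lo+B.lo = [6.4-7.2, 8.2-7.2, 13.8-7.2] = [-0.800,1.000,6.600]
hi = A.hi+B.hi = [26.1+7.2, 15.4+7.2, 26.8+7.2] = [33.300,22.600,34.000]
diag = √(34.1²+21.6²+27.4²) = √2380.13 = 48.787

min=[-0.800,1.000,6.600] max=[33.300,22.600,34.000] diag=48.787


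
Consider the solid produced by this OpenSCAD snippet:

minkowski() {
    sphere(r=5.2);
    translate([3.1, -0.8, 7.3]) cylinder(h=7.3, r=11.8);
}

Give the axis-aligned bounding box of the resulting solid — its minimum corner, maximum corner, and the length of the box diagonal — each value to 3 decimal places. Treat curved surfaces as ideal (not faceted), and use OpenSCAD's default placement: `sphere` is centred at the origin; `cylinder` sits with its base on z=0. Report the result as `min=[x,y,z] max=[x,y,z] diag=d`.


min=[-13.900,-17.800,2.100] max=[20.100,16.200,19.800] diag=51.238

A = translate([3.1, -0.8, 7.3]) cylinder(h=7.3, r=11.8) → bbox [-8.7,-12.6,7.3] .. [14.9,11,14.6]
B = sphere(r=5.2) → bbox [-5.2,-5.2,-5.2] .. [5.2,5.2,5.2]
lo = A.lo+B.lo = [-8.7-5.2, -12.6-5.2, 7.3-5.2] = [-13.900,-17.800,2.100]
hi = A.hi+B.hi = [14.9+5.2, 11+5.2, 14.6+5.2] = [20.100,16.200,19.800]
diag = √(34²+34²+17.7²) = √2625.29 = 51.238


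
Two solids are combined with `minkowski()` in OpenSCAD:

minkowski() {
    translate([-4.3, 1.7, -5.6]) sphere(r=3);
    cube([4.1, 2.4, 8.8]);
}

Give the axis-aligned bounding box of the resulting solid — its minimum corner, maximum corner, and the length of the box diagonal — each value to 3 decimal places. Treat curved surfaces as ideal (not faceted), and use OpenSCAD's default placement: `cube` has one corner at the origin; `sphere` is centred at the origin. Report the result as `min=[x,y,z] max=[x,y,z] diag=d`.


min=[-7.300,-1.300,-8.600] max=[2.800,7.100,6.200] diag=19.789

A = translate([-4.3, 1.7, -5.6]) sphere(r=3) → bbox [-7.3,-1.3,-8.6] .. [-1.3,4.7,-2.6]
B = cube([4.1, 2.4, 8.8]) → bbox [0,0,0] .. [4.1,2.4,8.8]
lo = A.lo+B.lo = [-7.3+0, -1.3+0, -8.6+0] = [-7.300,-1.300,-8.600]
hi = A.hi+B.hi = [-1.3+4.1, 4.7+2.4, -2.6+8.8] = [2.800,7.100,6.200]
diag = √(10.1²+8.4²+14.8²) = √391.61 = 19.789


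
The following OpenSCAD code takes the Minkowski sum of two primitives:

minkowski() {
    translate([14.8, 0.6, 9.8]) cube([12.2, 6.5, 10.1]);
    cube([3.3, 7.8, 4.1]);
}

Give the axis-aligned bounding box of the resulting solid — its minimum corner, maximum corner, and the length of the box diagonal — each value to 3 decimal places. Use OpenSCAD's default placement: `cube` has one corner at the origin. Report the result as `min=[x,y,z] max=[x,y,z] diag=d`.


min=[14.800,0.600,9.800] max=[30.300,14.900,24.000] diag=25.424

A = translate([14.8, 0.6, 9.8]) cube([12.2, 6.5, 10.1]) → bbox [14.8,0.6,9.8] .. [27,7.1,19.9]
B = cube([3.3, 7.8, 4.1]) → bbox [0,0,0] .. [3.3,7.8,4.1]
lo = A.lo+B.lo = [14.8+0, 0.6+0, 9.8+0] = [14.800,0.600,9.800]
hi = A.hi+B.hi = [27+3.3, 7.1+7.8, 19.9+4.1] = [30.300,14.900,24.000]
diag = √(15.5²+14.3²+14.2²) = √646.38 = 25.424


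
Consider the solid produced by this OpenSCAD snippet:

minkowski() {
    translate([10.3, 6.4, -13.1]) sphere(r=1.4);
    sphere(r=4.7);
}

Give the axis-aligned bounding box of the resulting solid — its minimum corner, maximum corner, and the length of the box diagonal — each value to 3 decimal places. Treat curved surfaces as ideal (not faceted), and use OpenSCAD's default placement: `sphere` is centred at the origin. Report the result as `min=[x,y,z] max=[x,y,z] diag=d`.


A = translate([10.3, 6.4, -13.1]) sphere(r=1.4) → bbox [8.9,5,-14.5] .. [11.7,7.8,-11.7]
B = sphere(r=4.7) → bbox [-4.7,-4.7,-4.7] .. [4.7,4.7,4.7]
lo = A.lo+B.lo = [8.9-4.7, 5-4.7, -14.5-4.7] = [4.200,0.300,-19.200]
hi = A.hi+B.hi = [11.7+4.7, 7.8+4.7, -11.7+4.7] = [16.400,12.500,-7.000]
diag = √(12.2²+12.2²+12.2²) = √446.52 = 21.131

min=[4.200,0.300,-19.200] max=[16.400,12.500,-7.000] diag=21.131


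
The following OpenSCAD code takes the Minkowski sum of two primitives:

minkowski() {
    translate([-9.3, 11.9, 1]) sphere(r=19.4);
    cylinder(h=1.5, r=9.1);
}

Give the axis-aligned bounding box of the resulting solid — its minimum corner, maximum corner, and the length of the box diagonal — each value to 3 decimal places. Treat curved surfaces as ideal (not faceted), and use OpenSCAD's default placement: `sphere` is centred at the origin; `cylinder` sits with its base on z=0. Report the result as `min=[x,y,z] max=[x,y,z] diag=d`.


min=[-37.800,-16.600,-18.400] max=[19.200,40.400,21.900] diag=90.123

A = translate([-9.3, 11.9, 1]) sphere(r=19.4) → bbox [-28.7,-7.5,-18.4] .. [10.1,31.3,20.4]
B = cylinder(h=1.5, r=9.1) → bbox [-9.1,-9.1,0] .. [9.1,9.1,1.5]
lo = A.lo+B.lo = [-28.7-9.1, -7.5-9.1, -18.4+0] = [-37.800,-16.600,-18.400]
hi = A.hi+B.hi = [10.1+9.1, 31.3+9.1, 20.4+1.5] = [19.200,40.400,21.900]
diag = √(57²+57²+40.3²) = √8122.09 = 90.123


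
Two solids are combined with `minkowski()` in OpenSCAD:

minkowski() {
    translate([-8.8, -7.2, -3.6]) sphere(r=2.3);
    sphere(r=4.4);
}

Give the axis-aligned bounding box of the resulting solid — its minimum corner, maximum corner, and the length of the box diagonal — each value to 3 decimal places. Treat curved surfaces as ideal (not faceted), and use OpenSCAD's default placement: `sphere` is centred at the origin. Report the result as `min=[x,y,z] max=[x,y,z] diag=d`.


A = translate([-8.8, -7.2, -3.6]) sphere(r=2.3) → bbox [-11.1,-9.5,-5.9] .. [-6.5,-4.9,-1.3]
B = sphere(r=4.4) → bbox [-4.4,-4.4,-4.4] .. [4.4,4.4,4.4]
lo = A.lo+B.lo = [-11.1-4.4, -9.5-4.4, -5.9-4.4] = [-15.500,-13.900,-10.300]
hi = A.hi+B.hi = [-6.5+4.4, -4.9+4.4, -1.3+4.4] = [-2.100,-0.500,3.100]
diag = √(13.4²+13.4²+13.4²) = √538.68 = 23.209

min=[-15.500,-13.900,-10.300] max=[-2.100,-0.500,3.100] diag=23.209


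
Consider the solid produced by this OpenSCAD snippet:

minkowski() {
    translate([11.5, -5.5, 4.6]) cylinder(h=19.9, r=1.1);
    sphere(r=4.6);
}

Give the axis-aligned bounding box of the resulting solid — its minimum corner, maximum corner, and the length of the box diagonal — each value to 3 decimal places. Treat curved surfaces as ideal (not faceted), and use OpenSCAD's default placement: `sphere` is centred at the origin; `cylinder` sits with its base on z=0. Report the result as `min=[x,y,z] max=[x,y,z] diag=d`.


min=[5.800,-11.200,0.000] max=[17.200,0.200,29.100] diag=33.268

A = translate([11.5, -5.5, 4.6]) cylinder(h=19.9, r=1.1) → bbox [10.4,-6.6,4.6] .. [12.6,-4.4,24.5]
B = sphere(r=4.6) → bbox [-4.6,-4.6,-4.6] .. [4.6,4.6,4.6]
lo = A.lo+B.lo = [10.4-4.6, -6.6-4.6, 4.6-4.6] = [5.800,-11.200,0.000]
hi = A.hi+B.hi = [12.6+4.6, -4.4+4.6, 24.5+4.6] = [17.200,0.200,29.100]
diag = √(11.4²+11.4²+29.1²) = √1106.73 = 33.268


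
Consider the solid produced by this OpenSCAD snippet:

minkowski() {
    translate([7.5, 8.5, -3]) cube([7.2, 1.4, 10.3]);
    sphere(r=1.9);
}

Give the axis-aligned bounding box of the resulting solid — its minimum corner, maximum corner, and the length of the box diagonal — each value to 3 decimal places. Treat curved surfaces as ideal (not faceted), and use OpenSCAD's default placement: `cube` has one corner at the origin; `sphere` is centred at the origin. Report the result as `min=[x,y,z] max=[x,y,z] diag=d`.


min=[5.600,6.600,-4.900] max=[16.600,11.800,9.200] diag=18.624

A = translate([7.5, 8.5, -3]) cube([7.2, 1.4, 10.3]) → bbox [7.5,8.5,-3] .. [14.7,9.9,7.3]
B = sphere(r=1.9) → bbox [-1.9,-1.9,-1.9] .. [1.9,1.9,1.9]
lo = A.lo+B.lo = [7.5-1.9, 8.5-1.9, -3-1.9] = [5.600,6.600,-4.900]
hi = A.hi+B.hi = [14.7+1.9, 9.9+1.9, 7.3+1.9] = [16.600,11.800,9.200]
diag = √(11²+5.2²+14.1²) = √346.85 = 18.624


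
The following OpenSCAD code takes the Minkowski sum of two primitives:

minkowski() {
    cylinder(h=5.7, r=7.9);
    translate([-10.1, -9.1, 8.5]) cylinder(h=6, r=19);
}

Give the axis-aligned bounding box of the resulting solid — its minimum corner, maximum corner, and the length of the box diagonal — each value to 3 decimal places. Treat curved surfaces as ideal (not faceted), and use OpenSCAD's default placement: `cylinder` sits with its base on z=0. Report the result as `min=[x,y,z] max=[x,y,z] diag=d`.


min=[-37.000,-36.000,8.500] max=[16.800,17.800,20.200] diag=76.979

A = translate([-10.1, -9.1, 8.5]) cylinder(h=6, r=19) → bbox [-29.1,-28.1,8.5] .. [8.9,9.9,14.5]
B = cylinder(h=5.7, r=7.9) → bbox [-7.9,-7.9,0] .. [7.9,7.9,5.7]
lo = A.lo+B.lo = [-29.1-7.9, -28.1-7.9, 8.5+0] = [-37.000,-36.000,8.500]
hi = A.hi+B.hi = [8.9+7.9, 9.9+7.9, 14.5+5.7] = [16.800,17.800,20.200]
diag = √(53.8²+53.8²+11.7²) = √5925.77 = 76.979


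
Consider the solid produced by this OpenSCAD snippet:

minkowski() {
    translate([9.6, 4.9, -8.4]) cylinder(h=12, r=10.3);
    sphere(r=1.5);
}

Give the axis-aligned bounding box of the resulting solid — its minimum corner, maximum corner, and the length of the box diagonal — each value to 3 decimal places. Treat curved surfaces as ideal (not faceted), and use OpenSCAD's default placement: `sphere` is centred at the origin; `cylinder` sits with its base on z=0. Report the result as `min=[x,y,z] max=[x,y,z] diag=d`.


min=[-2.200,-6.900,-9.900] max=[21.400,16.700,5.100] diag=36.591

A = translate([9.6, 4.9, -8.4]) cylinder(h=12, r=10.3) → bbox [-0.7,-5.4,-8.4] .. [19.9,15.2,3.6]
B = sphere(r=1.5) → bbox [-1.5,-1.5,-1.5] .. [1.5,1.5,1.5]
lo = A.lo+B.lo = [-0.7-1.5, -5.4-1.5, -8.4-1.5] = [-2.200,-6.900,-9.900]
hi = A.hi+B.hi = [19.9+1.5, 15.2+1.5, 3.6+1.5] = [21.400,16.700,5.100]
diag = √(23.6²+23.6²+15²) = √1338.92 = 36.591


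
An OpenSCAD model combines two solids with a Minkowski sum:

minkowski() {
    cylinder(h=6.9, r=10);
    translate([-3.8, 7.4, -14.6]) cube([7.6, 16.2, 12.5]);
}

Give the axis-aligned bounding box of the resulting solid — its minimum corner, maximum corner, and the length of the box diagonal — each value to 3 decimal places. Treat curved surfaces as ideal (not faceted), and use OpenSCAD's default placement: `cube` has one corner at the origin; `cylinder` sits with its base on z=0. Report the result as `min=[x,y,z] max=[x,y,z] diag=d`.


A = translate([-3.8, 7.4, -14.6]) cube([7.6, 16.2, 12.5]) → bbox [-3.8,7.4,-14.6] .. [3.8,23.6,-2.1]
B = cylinder(h=6.9, r=10) → bbox [-10,-10,0] .. [10,10,6.9]
lo = A.lo+B.lo = [-3.8-10, 7.4-10, -14.6+0] = [-13.800,-2.600,-14.600]
hi = A.hi+B.hi = [3.8+10, 23.6+10, -2.1+6.9] = [13.800,33.600,4.800]
diag = √(27.6²+36.2²+19.4²) = √2448.56 = 49.483

min=[-13.800,-2.600,-14.600] max=[13.800,33.600,4.800] diag=49.483


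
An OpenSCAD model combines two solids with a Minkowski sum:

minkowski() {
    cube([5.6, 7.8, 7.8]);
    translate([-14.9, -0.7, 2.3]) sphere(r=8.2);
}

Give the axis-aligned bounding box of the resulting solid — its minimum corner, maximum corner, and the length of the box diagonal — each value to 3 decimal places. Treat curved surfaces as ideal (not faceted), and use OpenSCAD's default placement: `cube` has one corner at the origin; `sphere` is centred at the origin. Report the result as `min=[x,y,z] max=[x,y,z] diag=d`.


min=[-23.100,-8.900,-5.900] max=[-1.100,15.300,18.300] diag=40.685

A = translate([-14.9, -0.7, 2.3]) sphere(r=8.2) → bbox [-23.1,-8.9,-5.9] .. [-6.7,7.5,10.5]
B = cube([5.6, 7.8, 7.8]) → bbox [0,0,0] .. [5.6,7.8,7.8]
lo = A.lo+B.lo = [-23.1+0, -8.9+0, -5.9+0] = [-23.100,-8.900,-5.900]
hi = A.hi+B.hi = [-6.7+5.6, 7.5+7.8, 10.5+7.8] = [-1.100,15.300,18.300]
diag = √(22²+24.2²+24.2²) = √1655.28 = 40.685


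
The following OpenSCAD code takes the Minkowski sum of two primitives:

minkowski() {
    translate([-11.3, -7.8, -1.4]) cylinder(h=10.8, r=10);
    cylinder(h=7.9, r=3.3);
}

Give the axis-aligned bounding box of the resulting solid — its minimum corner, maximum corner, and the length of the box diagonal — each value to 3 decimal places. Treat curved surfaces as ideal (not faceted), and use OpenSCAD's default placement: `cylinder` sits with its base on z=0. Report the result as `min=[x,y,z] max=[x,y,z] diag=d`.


A = translate([-11.3, -7.8, -1.4]) cylinder(h=10.8, r=10) → bbox [-21.3,-17.8,-1.4] .. [-1.3,2.2,9.4]
B = cylinder(h=7.9, r=3.3) → bbox [-3.3,-3.3,0] .. [3.3,3.3,7.9]
lo = A.lo+B.lo = [-21.3-3.3, -17.8-3.3, -1.4+0] = [-24.600,-21.100,-1.400]
hi = A.hi+B.hi = [-1.3+3.3, 2.2+3.3, 9.4+7.9] = [2.000,5.500,17.300]
diag = √(26.6²+26.6²+18.7²) = √1764.81 = 42.010

min=[-24.600,-21.100,-1.400] max=[2.000,5.500,17.300] diag=42.010


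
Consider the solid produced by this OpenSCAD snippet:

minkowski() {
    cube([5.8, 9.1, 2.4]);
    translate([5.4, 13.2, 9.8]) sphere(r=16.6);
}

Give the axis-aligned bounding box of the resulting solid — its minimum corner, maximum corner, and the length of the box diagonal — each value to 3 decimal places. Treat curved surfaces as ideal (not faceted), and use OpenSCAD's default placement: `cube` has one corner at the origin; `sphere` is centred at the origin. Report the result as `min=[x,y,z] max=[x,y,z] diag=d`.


A = translate([5.4, 13.2, 9.8]) sphere(r=16.6) → bbox [-11.2,-3.4,-6.8] .. [22,29.8,26.4]
B = cube([5.8, 9.1, 2.4]) → bbox [0,0,0] .. [5.8,9.1,2.4]
lo = A.lo+B.lo = [-11.2+0, -3.4+0, -6.8+0] = [-11.200,-3.400,-6.800]
hi = A.hi+B.hi = [22+5.8, 29.8+9.1, 26.4+2.4] = [27.800,38.900,28.800]
diag = √(39²+42.3²+35.6²) = √4577.65 = 67.658

min=[-11.200,-3.400,-6.800] max=[27.800,38.900,28.800] diag=67.658


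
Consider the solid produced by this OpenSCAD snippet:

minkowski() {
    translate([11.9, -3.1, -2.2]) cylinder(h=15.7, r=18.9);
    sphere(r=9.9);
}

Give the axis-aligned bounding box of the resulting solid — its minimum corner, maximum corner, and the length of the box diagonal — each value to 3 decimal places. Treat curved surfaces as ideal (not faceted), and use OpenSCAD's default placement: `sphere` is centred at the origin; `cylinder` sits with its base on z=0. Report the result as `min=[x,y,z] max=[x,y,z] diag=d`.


A = translate([11.9, -3.1, -2.2]) cylinder(h=15.7, r=18.9) → bbox [-7,-22,-2.2] .. [30.8,15.8,13.5]
B = sphere(r=9.9) → bbox [-9.9,-9.9,-9.9] .. [9.9,9.9,9.9]
lo = A.lo+B.lo = [-7-9.9, -22-9.9, -2.2-9.9] = [-16.900,-31.900,-12.100]
hi = A.hi+B.hi = [30.8+9.9, 15.8+9.9, 13.5+9.9] = [40.700,25.700,23.400]
diag = √(57.6²+57.6²+35.5²) = √7895.77 = 88.858

min=[-16.900,-31.900,-12.100] max=[40.700,25.700,23.400] diag=88.858
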